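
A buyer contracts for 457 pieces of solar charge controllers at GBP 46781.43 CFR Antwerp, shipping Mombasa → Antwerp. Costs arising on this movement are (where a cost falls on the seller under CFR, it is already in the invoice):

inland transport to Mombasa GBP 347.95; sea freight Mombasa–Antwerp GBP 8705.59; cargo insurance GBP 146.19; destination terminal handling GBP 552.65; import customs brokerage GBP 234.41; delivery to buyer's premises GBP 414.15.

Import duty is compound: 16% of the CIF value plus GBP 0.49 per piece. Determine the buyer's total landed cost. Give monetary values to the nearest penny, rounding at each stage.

CFR: the seller pays costs through ocean freight to the destination port, but not insurance.
Already in the invoice (seller's account under CFR): inland to port, freight — exclude.
CIF value = CFR price + insurance = 46781.43 + 146.19 = 46927.62
Ad valorem component: 46927.62 × 16% = 7508.42
Specific component: 457 × 0.49 = 223.93
Import duty = 7508.42 + 223.93 = 7732.35
Buyer bears: insurance 146.19 + destination terminal 552.65 + brokerage 234.41 + delivery 414.15 + duty 7732.35 = 9079.75
Landed cost = invoice 46781.43 + 9079.75 = 55861.18

Total landed cost: GBP 55861.18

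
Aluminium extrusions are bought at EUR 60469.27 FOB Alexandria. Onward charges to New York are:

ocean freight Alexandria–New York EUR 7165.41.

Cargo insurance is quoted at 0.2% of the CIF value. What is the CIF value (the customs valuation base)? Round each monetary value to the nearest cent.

CIF value: EUR 67770.22

Let C be the CIF value. C = FOB price + freight + 0.2% × C
C − 0.2% × C = 60469.27 + 7165.41
0.998 × C = 67634.68
C = 67634.68 / 0.998 = 67770.22
Insurance premium = 0.2% × 67770.22 = 135.54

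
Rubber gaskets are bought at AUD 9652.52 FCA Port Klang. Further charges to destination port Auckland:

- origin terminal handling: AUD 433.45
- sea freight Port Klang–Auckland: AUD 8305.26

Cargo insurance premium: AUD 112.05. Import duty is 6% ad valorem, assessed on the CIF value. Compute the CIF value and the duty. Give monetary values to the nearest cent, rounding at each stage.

CIF = FCA price + pre-shipment costs + freight + insurance
CIF = 9652.52 + 433.45 + 8305.26 + 112.05 = 18503.28
Import duty = 18503.28 × 6% = 1110.20

CIF value: AUD 18503.28; import duty: AUD 1110.20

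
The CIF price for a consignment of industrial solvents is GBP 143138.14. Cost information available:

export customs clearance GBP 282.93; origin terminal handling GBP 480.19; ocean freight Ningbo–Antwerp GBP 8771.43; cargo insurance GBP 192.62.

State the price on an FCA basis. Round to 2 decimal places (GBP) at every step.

Not relevant to the conversion: export clearance — on the seller under both CIF and FCA; already in the CIF price and stays in the FCA price.
From CIF to FCA, the seller no longer bears: origin terminal, freight, insurance.
FCA price = 143138.14 − 480.19 − 8771.43 − 192.62 = 133693.90

FCA price: GBP 133693.90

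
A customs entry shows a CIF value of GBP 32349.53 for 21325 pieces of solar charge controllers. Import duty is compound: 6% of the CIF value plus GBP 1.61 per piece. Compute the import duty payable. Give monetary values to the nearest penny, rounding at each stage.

Import duty: GBP 36274.22

Ad valorem component: 32349.53 × 6% = 1940.97
Specific component: 21325 × 1.61 = 34333.25
Import duty = 1940.97 + 34333.25 = 36274.22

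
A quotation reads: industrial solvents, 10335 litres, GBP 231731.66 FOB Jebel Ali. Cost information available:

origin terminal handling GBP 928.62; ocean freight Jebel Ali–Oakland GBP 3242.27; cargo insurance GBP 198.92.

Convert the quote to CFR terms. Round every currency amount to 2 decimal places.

Not relevant to the conversion: origin terminal — on the seller under both FOB and CFR; already in the FOB price and stays in the CFR price. insurance — on the buyer under both terms; not part of either seller's price.
From FOB to CFR, the seller additionally bears: freight.
CFR price = 231731.66 + 3242.27 = 234973.93

CFR price: GBP 234973.93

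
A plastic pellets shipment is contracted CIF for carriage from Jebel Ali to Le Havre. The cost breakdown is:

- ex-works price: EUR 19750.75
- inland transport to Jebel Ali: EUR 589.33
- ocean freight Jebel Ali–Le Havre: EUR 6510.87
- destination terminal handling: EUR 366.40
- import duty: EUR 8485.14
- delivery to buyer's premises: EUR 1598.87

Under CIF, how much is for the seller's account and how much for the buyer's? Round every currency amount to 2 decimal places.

Seller: EUR 26850.95; buyer: EUR 10450.41

CIF: the seller pays costs through ocean freight and marine insurance to the destination port.
Seller's account: goods 19750.75 + inland to port 589.33 + freight 6510.87 = 26850.95
Buyer's account: destination terminal 366.40 + duty 8485.14 + delivery 1598.87 = 10450.41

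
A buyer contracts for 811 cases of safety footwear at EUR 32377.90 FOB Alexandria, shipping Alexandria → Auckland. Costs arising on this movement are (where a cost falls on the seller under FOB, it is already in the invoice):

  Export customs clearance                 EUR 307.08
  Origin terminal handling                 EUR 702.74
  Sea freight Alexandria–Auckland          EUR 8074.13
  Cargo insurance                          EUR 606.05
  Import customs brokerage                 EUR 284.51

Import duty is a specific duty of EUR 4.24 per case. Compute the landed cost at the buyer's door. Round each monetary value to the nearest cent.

Total landed cost: EUR 44781.23

FOB: the seller bears costs until goods are on board at the origin port; the buyer bears freight, insurance and all costs thereafter.
Already in the invoice (seller's account under FOB): export clearance, origin terminal — exclude.
CIF value = FOB price + freight + insurance = 32377.90 + 8074.13 + 606.05 = 41058.08
Import duty = 811 × 4.24 = 3438.64
Buyer bears: freight 8074.13 + insurance 606.05 + brokerage 284.51 + duty 3438.64 = 12403.33
Landed cost = invoice 32377.90 + 12403.33 = 44781.23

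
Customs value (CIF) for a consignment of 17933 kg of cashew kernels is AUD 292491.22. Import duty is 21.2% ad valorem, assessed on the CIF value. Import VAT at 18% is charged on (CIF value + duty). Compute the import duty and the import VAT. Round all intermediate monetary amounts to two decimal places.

Import duty = 292491.22 × 21.2% = 62008.14
VAT base = CIF + duty = 292491.22 + 62008.14 = 354499.36
Import VAT = 354499.36 × 18% = 63809.88

Import duty: AUD 62008.14; import VAT: AUD 63809.88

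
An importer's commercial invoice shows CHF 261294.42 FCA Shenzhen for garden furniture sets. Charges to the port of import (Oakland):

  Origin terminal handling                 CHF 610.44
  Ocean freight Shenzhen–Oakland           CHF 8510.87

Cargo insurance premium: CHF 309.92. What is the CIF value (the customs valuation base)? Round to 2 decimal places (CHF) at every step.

CIF = FCA price + pre-shipment costs + freight + insurance
CIF = 261294.42 + 610.44 + 8510.87 + 309.92 = 270725.65

CIF value: CHF 270725.65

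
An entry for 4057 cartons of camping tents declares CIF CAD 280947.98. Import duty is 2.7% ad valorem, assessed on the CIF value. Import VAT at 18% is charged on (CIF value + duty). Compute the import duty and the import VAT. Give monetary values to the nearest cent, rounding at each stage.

Import duty = 280947.98 × 2.7% = 7585.60
VAT base = CIF + duty = 280947.98 + 7585.60 = 288533.58
Import VAT = 288533.58 × 18% = 51936.04

Import duty: CAD 7585.60; import VAT: CAD 51936.04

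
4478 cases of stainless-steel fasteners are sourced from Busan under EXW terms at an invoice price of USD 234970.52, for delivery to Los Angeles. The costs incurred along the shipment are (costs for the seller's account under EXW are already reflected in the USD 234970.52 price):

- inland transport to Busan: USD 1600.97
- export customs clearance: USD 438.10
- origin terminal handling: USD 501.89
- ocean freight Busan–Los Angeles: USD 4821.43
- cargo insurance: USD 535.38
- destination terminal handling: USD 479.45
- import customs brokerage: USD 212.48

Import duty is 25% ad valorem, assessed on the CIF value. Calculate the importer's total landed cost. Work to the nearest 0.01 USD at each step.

Total landed cost: USD 304277.29

EXW: the seller makes goods available at their premises; the buyer bears all onward costs.
CIF value = EXW price + inland to port + export clearance + origin terminal + freight + insurance = 234970.52 + 1600.97 + 438.10 + 501.89 + 4821.43 + 535.38 = 242868.29
Import duty = 242868.29 × 25% = 60717.07
Buyer bears: inland to port 1600.97 + export clearance 438.10 + origin terminal 501.89 + freight 4821.43 + insurance 535.38 + destination terminal 479.45 + brokerage 212.48 + duty 60717.07 = 69306.77
Landed cost = invoice 234970.52 + 69306.77 = 304277.29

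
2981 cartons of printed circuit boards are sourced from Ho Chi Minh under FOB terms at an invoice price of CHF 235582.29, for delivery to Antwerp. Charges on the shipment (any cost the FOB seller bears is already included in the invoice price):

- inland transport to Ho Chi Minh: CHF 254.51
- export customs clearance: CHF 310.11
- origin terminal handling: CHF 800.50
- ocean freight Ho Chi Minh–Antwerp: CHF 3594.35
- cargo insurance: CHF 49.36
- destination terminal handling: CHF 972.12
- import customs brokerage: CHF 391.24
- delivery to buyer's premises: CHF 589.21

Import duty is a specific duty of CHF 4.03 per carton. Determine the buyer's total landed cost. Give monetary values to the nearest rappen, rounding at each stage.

Total landed cost: CHF 253192.00

FOB: the seller bears costs until goods are on board at the origin port; the buyer bears freight, insurance and all costs thereafter.
Already in the invoice (seller's account under FOB): inland to port, export clearance, origin terminal — exclude.
CIF value = FOB price + freight + insurance = 235582.29 + 3594.35 + 49.36 = 239226.00
Import duty = 2981 × 4.03 = 12013.43
Buyer bears: freight 3594.35 + insurance 49.36 + destination terminal 972.12 + brokerage 391.24 + delivery 589.21 + duty 12013.43 = 17609.71
Landed cost = invoice 235582.29 + 17609.71 = 253192.00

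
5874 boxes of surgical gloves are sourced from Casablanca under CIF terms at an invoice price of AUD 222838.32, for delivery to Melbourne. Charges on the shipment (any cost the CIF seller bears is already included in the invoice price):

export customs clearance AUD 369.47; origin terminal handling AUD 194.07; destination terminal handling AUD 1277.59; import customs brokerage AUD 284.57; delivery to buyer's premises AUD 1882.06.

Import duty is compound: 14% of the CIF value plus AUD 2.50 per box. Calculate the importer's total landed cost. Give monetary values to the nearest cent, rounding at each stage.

Total landed cost: AUD 272164.90

CIF: the seller pays costs through ocean freight and marine insurance to the destination port.
Already in the invoice (seller's account under CIF): export clearance, origin terminal — exclude.
The CIF price already equals the CIF value: 222838.32
Ad valorem component: 222838.32 × 14% = 31197.36
Specific component: 5874 × 2.50 = 14685.00
Import duty = 31197.36 + 14685.00 = 45882.36
Buyer bears: destination terminal 1277.59 + brokerage 284.57 + delivery 1882.06 + duty 45882.36 = 49326.58
Landed cost = invoice 222838.32 + 49326.58 = 272164.90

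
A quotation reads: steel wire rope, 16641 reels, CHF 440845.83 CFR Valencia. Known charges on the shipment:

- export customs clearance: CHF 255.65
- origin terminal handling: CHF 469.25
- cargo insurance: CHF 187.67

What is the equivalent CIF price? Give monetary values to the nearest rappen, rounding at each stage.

Not relevant to the conversion: export clearance, origin terminal — on the seller under both CFR and CIF; already in the CFR price and stays in the CIF price.
From CFR to CIF, the seller additionally bears: insurance.
CIF price = 440845.83 + 187.67 = 441033.50

CIF price: CHF 441033.50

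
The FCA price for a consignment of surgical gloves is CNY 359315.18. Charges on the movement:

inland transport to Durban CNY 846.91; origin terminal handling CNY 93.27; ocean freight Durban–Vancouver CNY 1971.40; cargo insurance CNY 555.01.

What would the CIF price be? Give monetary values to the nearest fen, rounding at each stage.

CIF price: CNY 361934.86

Not relevant to the conversion: inland to port — on the seller under both FCA and CIF; already in the FCA price and stays in the CIF price.
From FCA to CIF, the seller additionally bears: origin terminal, freight, insurance.
CIF price = 359315.18 + 93.27 + 1971.40 + 555.01 = 361934.86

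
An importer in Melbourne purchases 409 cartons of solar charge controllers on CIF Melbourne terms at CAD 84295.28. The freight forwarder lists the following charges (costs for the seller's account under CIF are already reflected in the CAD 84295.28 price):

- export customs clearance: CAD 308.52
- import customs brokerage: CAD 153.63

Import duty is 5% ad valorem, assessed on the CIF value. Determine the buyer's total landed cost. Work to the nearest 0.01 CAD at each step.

Total landed cost: CAD 88663.67

CIF: the seller pays costs through ocean freight and marine insurance to the destination port.
Already in the invoice (seller's account under CIF): export clearance — exclude.
The CIF price already equals the CIF value: 84295.28
Import duty = 84295.28 × 5% = 4214.76
Buyer bears: brokerage 153.63 + duty 4214.76 = 4368.39
Landed cost = invoice 84295.28 + 4368.39 = 88663.67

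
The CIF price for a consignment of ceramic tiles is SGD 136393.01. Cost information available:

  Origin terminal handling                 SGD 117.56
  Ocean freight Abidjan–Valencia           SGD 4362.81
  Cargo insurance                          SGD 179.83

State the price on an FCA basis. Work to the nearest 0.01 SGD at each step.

FCA price: SGD 131732.81

From CIF to FCA, the seller no longer bears: origin terminal, freight, insurance.
FCA price = 136393.01 − 117.56 − 4362.81 − 179.83 = 131732.81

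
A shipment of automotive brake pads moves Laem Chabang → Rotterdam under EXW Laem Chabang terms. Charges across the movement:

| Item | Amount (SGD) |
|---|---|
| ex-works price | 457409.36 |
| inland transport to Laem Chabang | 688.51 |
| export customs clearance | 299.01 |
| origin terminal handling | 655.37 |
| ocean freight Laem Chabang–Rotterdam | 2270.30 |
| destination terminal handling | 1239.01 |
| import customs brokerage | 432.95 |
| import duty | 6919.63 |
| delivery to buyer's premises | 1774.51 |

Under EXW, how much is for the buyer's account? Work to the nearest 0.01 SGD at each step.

Buyer's account: SGD 14279.29

EXW: the seller makes goods available at their premises; the buyer bears all onward costs.
Seller's account: goods 457409.36 = 457409.36
Buyer's account: inland to port 688.51 + export clearance 299.01 + origin terminal 655.37 + freight 2270.30 + destination terminal 1239.01 + brokerage 432.95 + duty 6919.63 + delivery 1774.51 = 14279.29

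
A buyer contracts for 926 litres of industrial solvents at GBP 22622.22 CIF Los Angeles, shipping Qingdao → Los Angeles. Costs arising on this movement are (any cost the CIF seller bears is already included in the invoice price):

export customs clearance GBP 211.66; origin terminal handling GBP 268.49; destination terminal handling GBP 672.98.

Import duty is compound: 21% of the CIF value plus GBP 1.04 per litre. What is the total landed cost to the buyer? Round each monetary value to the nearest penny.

CIF: the seller pays costs through ocean freight and marine insurance to the destination port.
Already in the invoice (seller's account under CIF): export clearance, origin terminal — exclude.
The CIF price already equals the CIF value: 22622.22
Ad valorem component: 22622.22 × 21% = 4750.67
Specific component: 926 × 1.04 = 963.04
Import duty = 4750.67 + 963.04 = 5713.71
Buyer bears: destination terminal 672.98 + duty 5713.71 = 6386.69
Landed cost = invoice 22622.22 + 6386.69 = 29008.91

Total landed cost: GBP 29008.91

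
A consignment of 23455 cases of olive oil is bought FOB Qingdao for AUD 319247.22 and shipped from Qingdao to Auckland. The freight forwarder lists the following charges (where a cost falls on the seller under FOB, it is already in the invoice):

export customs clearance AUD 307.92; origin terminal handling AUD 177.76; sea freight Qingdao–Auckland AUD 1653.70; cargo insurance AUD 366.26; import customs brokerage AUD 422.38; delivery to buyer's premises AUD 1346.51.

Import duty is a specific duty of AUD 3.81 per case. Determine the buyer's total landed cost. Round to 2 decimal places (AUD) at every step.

Total landed cost: AUD 412399.62

FOB: the seller bears costs until goods are on board at the origin port; the buyer bears freight, insurance and all costs thereafter.
Already in the invoice (seller's account under FOB): export clearance, origin terminal — exclude.
CIF value = FOB price + freight + insurance = 319247.22 + 1653.70 + 366.26 = 321267.18
Import duty = 23455 × 3.81 = 89363.55
Buyer bears: freight 1653.70 + insurance 366.26 + brokerage 422.38 + delivery 1346.51 + duty 89363.55 = 93152.40
Landed cost = invoice 319247.22 + 93152.40 = 412399.62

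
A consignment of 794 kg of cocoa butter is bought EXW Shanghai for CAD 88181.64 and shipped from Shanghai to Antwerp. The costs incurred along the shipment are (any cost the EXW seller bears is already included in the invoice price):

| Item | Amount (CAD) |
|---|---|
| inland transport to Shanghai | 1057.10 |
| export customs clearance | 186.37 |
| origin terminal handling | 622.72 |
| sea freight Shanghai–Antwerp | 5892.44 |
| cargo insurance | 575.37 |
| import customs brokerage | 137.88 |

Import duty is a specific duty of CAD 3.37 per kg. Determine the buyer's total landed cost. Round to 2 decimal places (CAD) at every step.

EXW: the seller makes goods available at their premises; the buyer bears all onward costs.
CIF value = EXW price + inland to port + export clearance + origin terminal + freight + insurance = 88181.64 + 1057.10 + 186.37 + 622.72 + 5892.44 + 575.37 = 96515.64
Import duty = 794 × 3.37 = 2675.78
Buyer bears: inland to port 1057.10 + export clearance 186.37 + origin terminal 622.72 + freight 5892.44 + insurance 575.37 + brokerage 137.88 + duty 2675.78 = 11147.66
Landed cost = invoice 88181.64 + 11147.66 = 99329.30

Total landed cost: CAD 99329.30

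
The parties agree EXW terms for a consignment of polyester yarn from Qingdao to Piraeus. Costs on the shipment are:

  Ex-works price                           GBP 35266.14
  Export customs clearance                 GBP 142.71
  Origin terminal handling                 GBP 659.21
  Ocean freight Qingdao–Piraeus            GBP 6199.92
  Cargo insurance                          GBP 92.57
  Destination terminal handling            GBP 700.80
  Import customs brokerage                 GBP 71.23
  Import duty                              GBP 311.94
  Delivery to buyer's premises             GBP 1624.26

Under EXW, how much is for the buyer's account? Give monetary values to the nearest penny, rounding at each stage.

EXW: the seller makes goods available at their premises; the buyer bears all onward costs.
Seller's account: goods 35266.14 = 35266.14
Buyer's account: export clearance 142.71 + origin terminal 659.21 + freight 6199.92 + insurance 92.57 + destination terminal 700.80 + brokerage 71.23 + duty 311.94 + delivery 1624.26 = 9802.64

Buyer's account: GBP 9802.64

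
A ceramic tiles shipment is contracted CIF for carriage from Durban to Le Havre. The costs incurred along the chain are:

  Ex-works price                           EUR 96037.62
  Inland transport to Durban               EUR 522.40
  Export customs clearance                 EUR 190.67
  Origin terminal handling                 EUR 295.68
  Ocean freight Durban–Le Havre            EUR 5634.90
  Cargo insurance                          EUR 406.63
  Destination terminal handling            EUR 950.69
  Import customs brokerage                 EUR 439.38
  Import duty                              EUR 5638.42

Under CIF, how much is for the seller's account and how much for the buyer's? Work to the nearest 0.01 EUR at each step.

CIF: the seller pays costs through ocean freight and marine insurance to the destination port.
Seller's account: goods 96037.62 + inland to port 522.40 + export clearance 190.67 + origin terminal 295.68 + freight 5634.90 + insurance 406.63 = 103087.90
Buyer's account: destination terminal 950.69 + brokerage 439.38 + duty 5638.42 = 7028.49

Seller: EUR 103087.90; buyer: EUR 7028.49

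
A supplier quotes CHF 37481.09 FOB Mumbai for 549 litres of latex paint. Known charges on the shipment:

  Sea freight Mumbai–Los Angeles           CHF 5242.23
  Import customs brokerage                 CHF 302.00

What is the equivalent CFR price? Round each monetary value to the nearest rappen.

CFR price: CHF 42723.32

Not relevant to the conversion: brokerage — on the buyer under both terms; not part of either seller's price.
From FOB to CFR, the seller additionally bears: freight.
CFR price = 37481.09 + 5242.23 = 42723.32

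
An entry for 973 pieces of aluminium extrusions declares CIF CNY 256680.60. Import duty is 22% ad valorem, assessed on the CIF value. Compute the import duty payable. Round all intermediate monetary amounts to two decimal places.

Import duty = 256680.60 × 22% = 56469.73

Import duty: CNY 56469.73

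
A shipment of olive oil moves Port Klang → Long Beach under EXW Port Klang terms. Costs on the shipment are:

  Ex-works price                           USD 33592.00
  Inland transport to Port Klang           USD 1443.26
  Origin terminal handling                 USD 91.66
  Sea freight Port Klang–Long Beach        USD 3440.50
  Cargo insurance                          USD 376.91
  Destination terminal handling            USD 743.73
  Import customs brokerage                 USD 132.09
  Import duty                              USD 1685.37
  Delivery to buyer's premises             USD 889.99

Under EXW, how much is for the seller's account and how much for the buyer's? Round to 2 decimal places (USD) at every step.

EXW: the seller makes goods available at their premises; the buyer bears all onward costs.
Seller's account: goods 33592.00 = 33592.00
Buyer's account: inland to port 1443.26 + origin terminal 91.66 + freight 3440.50 + insurance 376.91 + destination terminal 743.73 + brokerage 132.09 + duty 1685.37 + delivery 889.99 = 8803.51

Seller: USD 33592.00; buyer: USD 8803.51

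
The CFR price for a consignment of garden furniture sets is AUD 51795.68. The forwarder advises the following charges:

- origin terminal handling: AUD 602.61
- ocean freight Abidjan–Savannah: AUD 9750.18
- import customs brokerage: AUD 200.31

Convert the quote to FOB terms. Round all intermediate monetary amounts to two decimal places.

FOB price: AUD 42045.50

Not relevant to the conversion: origin terminal — on the seller under both CFR and FOB; already in the CFR price and stays in the FOB price. brokerage — on the buyer under both terms; not part of either seller's price.
From CFR to FOB, the seller no longer bears: freight.
FOB price = 51795.68 − 9750.18 = 42045.50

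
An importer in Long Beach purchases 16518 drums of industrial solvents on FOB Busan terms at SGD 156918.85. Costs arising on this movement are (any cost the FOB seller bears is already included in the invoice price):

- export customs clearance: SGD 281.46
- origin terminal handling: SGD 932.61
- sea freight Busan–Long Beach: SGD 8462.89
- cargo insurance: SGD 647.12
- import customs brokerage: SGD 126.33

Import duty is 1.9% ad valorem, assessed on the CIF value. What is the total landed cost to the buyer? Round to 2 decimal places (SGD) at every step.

Total landed cost: SGD 169309.74

FOB: the seller bears costs until goods are on board at the origin port; the buyer bears freight, insurance and all costs thereafter.
Already in the invoice (seller's account under FOB): export clearance, origin terminal — exclude.
CIF value = FOB price + freight + insurance = 156918.85 + 8462.89 + 647.12 = 166028.86
Import duty = 166028.86 × 1.9% = 3154.55
Buyer bears: freight 8462.89 + insurance 647.12 + brokerage 126.33 + duty 3154.55 = 12390.89
Landed cost = invoice 156918.85 + 12390.89 = 169309.74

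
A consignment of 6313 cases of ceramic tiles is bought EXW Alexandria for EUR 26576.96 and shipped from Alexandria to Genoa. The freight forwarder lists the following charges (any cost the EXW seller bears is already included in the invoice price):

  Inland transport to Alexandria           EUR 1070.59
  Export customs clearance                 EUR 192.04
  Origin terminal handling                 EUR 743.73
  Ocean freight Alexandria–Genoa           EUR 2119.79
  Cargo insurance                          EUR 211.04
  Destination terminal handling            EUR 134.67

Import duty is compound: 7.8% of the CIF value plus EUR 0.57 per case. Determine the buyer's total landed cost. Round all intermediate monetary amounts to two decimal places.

Total landed cost: EUR 37058.53

EXW: the seller makes goods available at their premises; the buyer bears all onward costs.
CIF value = EXW price + inland to port + export clearance + origin terminal + freight + insurance = 26576.96 + 1070.59 + 192.04 + 743.73 + 2119.79 + 211.04 = 30914.15
Ad valorem component: 30914.15 × 7.8% = 2411.30
Specific component: 6313 × 0.57 = 3598.41
Import duty = 2411.30 + 3598.41 = 6009.71
Buyer bears: inland to port 1070.59 + export clearance 192.04 + origin terminal 743.73 + freight 2119.79 + insurance 211.04 + destination terminal 134.67 + duty 6009.71 = 10481.57
Landed cost = invoice 26576.96 + 10481.57 = 37058.53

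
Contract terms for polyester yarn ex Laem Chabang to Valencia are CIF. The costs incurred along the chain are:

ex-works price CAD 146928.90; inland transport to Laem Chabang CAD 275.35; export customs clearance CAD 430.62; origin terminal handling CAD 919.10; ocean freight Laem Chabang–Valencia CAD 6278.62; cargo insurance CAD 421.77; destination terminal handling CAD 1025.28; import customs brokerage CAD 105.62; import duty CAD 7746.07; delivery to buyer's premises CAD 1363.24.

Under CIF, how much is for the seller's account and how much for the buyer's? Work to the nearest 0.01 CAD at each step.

CIF: the seller pays costs through ocean freight and marine insurance to the destination port.
Seller's account: goods 146928.90 + inland to port 275.35 + export clearance 430.62 + origin terminal 919.10 + freight 6278.62 + insurance 421.77 = 155254.36
Buyer's account: destination terminal 1025.28 + brokerage 105.62 + duty 7746.07 + delivery 1363.24 = 10240.21

Seller: CAD 155254.36; buyer: CAD 10240.21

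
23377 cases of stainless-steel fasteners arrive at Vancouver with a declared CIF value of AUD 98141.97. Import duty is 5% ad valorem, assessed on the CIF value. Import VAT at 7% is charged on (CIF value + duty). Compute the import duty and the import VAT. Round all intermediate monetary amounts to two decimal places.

Import duty = 98141.97 × 5% = 4907.10
VAT base = CIF + duty = 98141.97 + 4907.10 = 103049.07
Import VAT = 103049.07 × 7% = 7213.43

Import duty: AUD 4907.10; import VAT: AUD 7213.43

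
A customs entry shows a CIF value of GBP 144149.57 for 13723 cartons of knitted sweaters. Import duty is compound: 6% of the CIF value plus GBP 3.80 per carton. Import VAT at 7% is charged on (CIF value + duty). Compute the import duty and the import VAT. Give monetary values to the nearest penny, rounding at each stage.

Import duty: GBP 60796.37; import VAT: GBP 14346.22

Ad valorem component: 144149.57 × 6% = 8648.97
Specific component: 13723 × 3.80 = 52147.40
Import duty = 8648.97 + 52147.40 = 60796.37
VAT base = CIF + duty = 144149.57 + 60796.37 = 204945.94
Import VAT = 204945.94 × 7% = 14346.22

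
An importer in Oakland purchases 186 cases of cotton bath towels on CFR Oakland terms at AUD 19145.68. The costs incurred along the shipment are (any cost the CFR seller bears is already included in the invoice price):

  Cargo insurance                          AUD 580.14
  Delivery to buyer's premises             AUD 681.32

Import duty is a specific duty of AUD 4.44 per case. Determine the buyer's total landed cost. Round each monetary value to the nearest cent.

Total landed cost: AUD 21232.98

CFR: the seller pays costs through ocean freight to the destination port, but not insurance.
CIF value = CFR price + insurance = 19145.68 + 580.14 = 19725.82
Import duty = 186 × 4.44 = 825.84
Buyer bears: insurance 580.14 + delivery 681.32 + duty 825.84 = 2087.30
Landed cost = invoice 19145.68 + 2087.30 = 21232.98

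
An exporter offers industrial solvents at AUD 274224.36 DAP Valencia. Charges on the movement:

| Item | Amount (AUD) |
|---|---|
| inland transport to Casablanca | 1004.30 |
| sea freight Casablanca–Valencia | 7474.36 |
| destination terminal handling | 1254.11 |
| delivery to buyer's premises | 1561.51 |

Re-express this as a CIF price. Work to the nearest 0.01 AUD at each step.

Not relevant to the conversion: inland to port, freight — on the seller under both DAP and CIF; already in the DAP price and stays in the CIF price.
From DAP to CIF, the seller no longer bears: destination terminal, delivery.
CIF price = 274224.36 − 1254.11 − 1561.51 = 271408.74

CIF price: AUD 271408.74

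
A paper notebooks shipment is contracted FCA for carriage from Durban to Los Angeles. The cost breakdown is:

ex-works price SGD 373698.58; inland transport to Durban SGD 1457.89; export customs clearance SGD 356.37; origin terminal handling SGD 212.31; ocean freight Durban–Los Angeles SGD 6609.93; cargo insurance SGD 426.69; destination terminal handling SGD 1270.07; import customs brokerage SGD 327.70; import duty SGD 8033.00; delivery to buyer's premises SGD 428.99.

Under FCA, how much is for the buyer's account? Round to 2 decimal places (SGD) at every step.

FCA: the seller delivers export-cleared goods to the carrier; the buyer bears costs from that point.
Seller's account: goods 373698.58 + inland to port 1457.89 + export clearance 356.37 = 375512.84
Buyer's account: origin terminal 212.31 + freight 6609.93 + insurance 426.69 + destination terminal 1270.07 + brokerage 327.70 + duty 8033.00 + delivery 428.99 = 17308.69

Buyer's account: SGD 17308.69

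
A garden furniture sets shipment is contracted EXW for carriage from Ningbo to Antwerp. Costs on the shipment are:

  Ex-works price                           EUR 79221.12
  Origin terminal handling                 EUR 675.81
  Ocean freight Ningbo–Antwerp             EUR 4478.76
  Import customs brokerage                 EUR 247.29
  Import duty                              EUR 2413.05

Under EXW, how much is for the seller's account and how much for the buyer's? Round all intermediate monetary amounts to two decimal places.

EXW: the seller makes goods available at their premises; the buyer bears all onward costs.
Seller's account: goods 79221.12 = 79221.12
Buyer's account: origin terminal 675.81 + freight 4478.76 + brokerage 247.29 + duty 2413.05 = 7814.91

Seller: EUR 79221.12; buyer: EUR 7814.91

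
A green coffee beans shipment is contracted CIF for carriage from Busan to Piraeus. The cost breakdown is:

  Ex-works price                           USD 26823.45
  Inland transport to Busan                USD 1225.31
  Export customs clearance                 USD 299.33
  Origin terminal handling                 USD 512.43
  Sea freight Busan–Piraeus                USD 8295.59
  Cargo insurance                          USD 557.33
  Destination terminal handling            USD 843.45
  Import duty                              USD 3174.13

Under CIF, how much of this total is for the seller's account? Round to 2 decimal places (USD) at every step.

CIF: the seller pays costs through ocean freight and marine insurance to the destination port.
Seller's account: goods 26823.45 + inland to port 1225.31 + export clearance 299.33 + origin terminal 512.43 + freight 8295.59 + insurance 557.33 = 37713.44
Buyer's account: destination terminal 843.45 + duty 3174.13 = 4017.58

Seller's account: USD 37713.44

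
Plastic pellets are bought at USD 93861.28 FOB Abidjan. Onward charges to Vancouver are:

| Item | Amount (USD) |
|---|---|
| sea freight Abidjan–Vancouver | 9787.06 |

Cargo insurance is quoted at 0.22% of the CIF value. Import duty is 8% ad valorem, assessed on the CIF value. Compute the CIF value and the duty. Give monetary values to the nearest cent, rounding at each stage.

Let C be the CIF value. C = FOB price + freight + 0.22% × C
C − 0.22% × C = 93861.28 + 9787.06
0.9978 × C = 103648.34
C = 103648.34 / 0.9978 = 103876.87
Insurance premium = 0.22% × 103876.87 = 228.53
Import duty = 103876.87 × 8% = 8310.15

CIF value: USD 103876.87; import duty: USD 8310.15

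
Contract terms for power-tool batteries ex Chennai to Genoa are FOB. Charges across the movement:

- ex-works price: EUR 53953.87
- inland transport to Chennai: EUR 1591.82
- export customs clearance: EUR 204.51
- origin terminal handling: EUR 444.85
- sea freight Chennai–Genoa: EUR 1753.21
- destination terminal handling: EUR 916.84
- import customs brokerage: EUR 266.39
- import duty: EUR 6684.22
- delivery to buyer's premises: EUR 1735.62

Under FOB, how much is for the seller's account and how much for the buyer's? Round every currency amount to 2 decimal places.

Seller: EUR 56195.05; buyer: EUR 11356.28

FOB: the seller bears costs until goods are on board at the origin port; the buyer bears freight, insurance and all costs thereafter.
Seller's account: goods 53953.87 + inland to port 1591.82 + export clearance 204.51 + origin terminal 444.85 = 56195.05
Buyer's account: freight 1753.21 + destination terminal 916.84 + brokerage 266.39 + duty 6684.22 + delivery 1735.62 = 11356.28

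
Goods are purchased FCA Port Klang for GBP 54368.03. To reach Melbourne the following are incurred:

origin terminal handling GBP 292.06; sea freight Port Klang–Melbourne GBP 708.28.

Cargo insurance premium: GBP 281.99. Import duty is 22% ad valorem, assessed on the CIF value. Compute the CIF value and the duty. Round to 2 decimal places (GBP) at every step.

CIF value: GBP 55650.36; import duty: GBP 12243.08

CIF = FCA price + pre-shipment costs + freight + insurance
CIF = 54368.03 + 292.06 + 708.28 + 281.99 = 55650.36
Import duty = 55650.36 × 22% = 12243.08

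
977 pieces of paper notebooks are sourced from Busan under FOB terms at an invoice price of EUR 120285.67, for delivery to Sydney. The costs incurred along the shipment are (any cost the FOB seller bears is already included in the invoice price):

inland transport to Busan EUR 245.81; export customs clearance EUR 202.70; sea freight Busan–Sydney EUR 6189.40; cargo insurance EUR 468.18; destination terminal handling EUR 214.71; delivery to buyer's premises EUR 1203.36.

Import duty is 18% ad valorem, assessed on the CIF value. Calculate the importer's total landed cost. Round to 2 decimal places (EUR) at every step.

Total landed cost: EUR 151211.11

FOB: the seller bears costs until goods are on board at the origin port; the buyer bears freight, insurance and all costs thereafter.
Already in the invoice (seller's account under FOB): inland to port, export clearance — exclude.
CIF value = FOB price + freight + insurance = 120285.67 + 6189.40 + 468.18 = 126943.25
Import duty = 126943.25 × 18% = 22849.79
Buyer bears: freight 6189.40 + insurance 468.18 + destination terminal 214.71 + delivery 1203.36 + duty 22849.79 = 30925.44
Landed cost = invoice 120285.67 + 30925.44 = 151211.11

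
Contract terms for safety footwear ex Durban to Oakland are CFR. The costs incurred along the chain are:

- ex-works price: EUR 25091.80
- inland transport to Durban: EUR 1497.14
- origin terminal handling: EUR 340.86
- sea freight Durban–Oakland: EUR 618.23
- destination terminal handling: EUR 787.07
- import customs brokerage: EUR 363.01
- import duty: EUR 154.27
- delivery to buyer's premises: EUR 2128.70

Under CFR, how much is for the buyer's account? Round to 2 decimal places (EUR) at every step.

CFR: the seller pays costs through ocean freight to the destination port, but not insurance.
Seller's account: goods 25091.80 + inland to port 1497.14 + origin terminal 340.86 + freight 618.23 = 27548.03
Buyer's account: destination terminal 787.07 + brokerage 363.01 + duty 154.27 + delivery 2128.70 = 3433.05

Buyer's account: EUR 3433.05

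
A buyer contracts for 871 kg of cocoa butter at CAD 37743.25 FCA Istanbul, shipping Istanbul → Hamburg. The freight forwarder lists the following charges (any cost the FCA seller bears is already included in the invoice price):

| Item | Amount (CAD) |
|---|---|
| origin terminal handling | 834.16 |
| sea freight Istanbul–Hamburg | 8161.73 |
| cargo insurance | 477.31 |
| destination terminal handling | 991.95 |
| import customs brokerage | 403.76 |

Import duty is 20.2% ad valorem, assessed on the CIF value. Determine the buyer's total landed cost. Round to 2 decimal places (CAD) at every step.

FCA: the seller delivers export-cleared goods to the carrier; the buyer bears costs from that point.
CIF value = FCA price + origin terminal + freight + insurance = 37743.25 + 834.16 + 8161.73 + 477.31 = 47216.45
Import duty = 47216.45 × 20.2% = 9537.72
Buyer bears: origin terminal 834.16 + freight 8161.73 + insurance 477.31 + destination terminal 991.95 + brokerage 403.76 + duty 9537.72 = 20406.63
Landed cost = invoice 37743.25 + 20406.63 = 58149.88

Total landed cost: CAD 58149.88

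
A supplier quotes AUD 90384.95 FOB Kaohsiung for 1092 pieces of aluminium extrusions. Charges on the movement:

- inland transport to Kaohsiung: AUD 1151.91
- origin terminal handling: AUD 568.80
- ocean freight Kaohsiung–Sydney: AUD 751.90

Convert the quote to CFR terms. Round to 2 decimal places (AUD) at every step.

CFR price: AUD 91136.85

Not relevant to the conversion: origin terminal, inland to port — on the seller under both FOB and CFR; already in the FOB price and stays in the CFR price.
From FOB to CFR, the seller additionally bears: freight.
CFR price = 90384.95 + 751.90 = 91136.85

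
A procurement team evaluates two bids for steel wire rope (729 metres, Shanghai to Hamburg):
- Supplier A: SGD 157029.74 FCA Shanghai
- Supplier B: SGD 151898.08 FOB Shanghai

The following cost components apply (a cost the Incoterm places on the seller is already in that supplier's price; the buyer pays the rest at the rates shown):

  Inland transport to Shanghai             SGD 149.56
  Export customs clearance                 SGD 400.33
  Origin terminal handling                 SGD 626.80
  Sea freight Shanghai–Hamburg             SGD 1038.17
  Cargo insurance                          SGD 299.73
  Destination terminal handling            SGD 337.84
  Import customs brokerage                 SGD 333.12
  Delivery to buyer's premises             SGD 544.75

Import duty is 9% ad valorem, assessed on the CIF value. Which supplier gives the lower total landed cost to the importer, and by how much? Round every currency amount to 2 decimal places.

Supplier A (FCA):
CIF value = FCA price + origin terminal + freight + insurance = 157029.74 + 626.80 + 1038.17 + 299.73 = 158994.44
Import duty = 158994.44 × 9% = 14309.50
Buyer bears (A): 626.80 + 1038.17 + 299.73 + 337.84 + 333.12 + 544.75 = 3180.41
Landed cost (A) = invoice 157029.74 + 3180.41 + duty 14309.50 = 174519.65
Supplier B (FOB):
CIF value = FOB price + freight + insurance = 151898.08 + 1038.17 + 299.73 = 153235.98
Import duty = 153235.98 × 9% = 13791.24
Buyer bears (B): 1038.17 + 299.73 + 337.84 + 333.12 + 544.75 = 2553.61
Landed cost (B) = invoice 151898.08 + 2553.61 + duty 13791.24 = 168242.93
Difference = |174519.65 − 168242.93| = 6276.72

Supplier B is cheaper by SGD 6276.72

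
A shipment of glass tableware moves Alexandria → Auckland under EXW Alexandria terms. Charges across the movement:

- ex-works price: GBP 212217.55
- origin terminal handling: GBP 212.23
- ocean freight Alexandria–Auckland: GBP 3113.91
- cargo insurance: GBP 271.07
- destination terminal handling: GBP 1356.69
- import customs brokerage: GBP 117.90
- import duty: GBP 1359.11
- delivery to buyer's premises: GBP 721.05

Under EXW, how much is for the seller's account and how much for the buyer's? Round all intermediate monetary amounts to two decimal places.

EXW: the seller makes goods available at their premises; the buyer bears all onward costs.
Seller's account: goods 212217.55 = 212217.55
Buyer's account: origin terminal 212.23 + freight 3113.91 + insurance 271.07 + destination terminal 1356.69 + brokerage 117.90 + duty 1359.11 + delivery 721.05 = 7151.96

Seller: GBP 212217.55; buyer: GBP 7151.96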